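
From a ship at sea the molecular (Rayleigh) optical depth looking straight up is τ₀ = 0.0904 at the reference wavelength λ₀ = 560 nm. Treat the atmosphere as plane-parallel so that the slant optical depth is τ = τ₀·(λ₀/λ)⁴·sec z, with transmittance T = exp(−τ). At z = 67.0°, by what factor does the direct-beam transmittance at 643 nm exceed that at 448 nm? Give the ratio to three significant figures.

Airmass: sec 67.0° = 2.5593.
τ(643 nm) = 0.0904 × (560/643)⁴ × 2.5593 = 0.0904 × 0.5753 × 2.5593 = 0.1331.
τ(448 nm) = 0.0904 × (560/448)⁴ × 2.5593 = 0.0904 × 2.4414 × 2.5593 = 0.5648.
T(643)/T(448) = exp(τ_B − τ_A) = exp(0.4317) = 1.5399.

1.54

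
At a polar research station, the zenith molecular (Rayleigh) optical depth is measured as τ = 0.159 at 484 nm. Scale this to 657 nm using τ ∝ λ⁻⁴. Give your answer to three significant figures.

0.0468

τ(657 nm) = τ(484 nm) × (484/657)⁴ = 0.159 × (0.7367)⁴ = 0.159 × 0.2945 = 0.0468.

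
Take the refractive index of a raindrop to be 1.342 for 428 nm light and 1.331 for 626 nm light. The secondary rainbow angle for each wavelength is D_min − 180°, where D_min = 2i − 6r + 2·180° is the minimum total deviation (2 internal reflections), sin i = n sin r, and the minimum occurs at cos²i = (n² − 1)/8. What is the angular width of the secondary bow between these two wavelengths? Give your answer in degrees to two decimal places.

At 428 nm (n = 1.342): cos²i = 0.10012 → i = 71.554°, r = 44.981°, D_min = 233.222°, rainbow angle = 53.222°.
At 626 nm (n = 1.331): cos²i = 0.09645 → i = 71.907°, r = 45.575°, D_min = 230.365°, rainbow angle = 50.365°.
Angular width = |53.222° − 50.365°| = 2.857°.

2.86°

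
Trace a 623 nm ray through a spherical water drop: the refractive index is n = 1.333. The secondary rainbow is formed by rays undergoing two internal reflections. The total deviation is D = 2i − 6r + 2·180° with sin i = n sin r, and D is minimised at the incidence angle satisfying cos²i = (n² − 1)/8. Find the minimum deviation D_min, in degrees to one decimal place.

cos²i = (1.77689 − 1)/8 = 0.09711; i = arccos(0.31163) = 71.843°.
sin r = sin 71.843°/1.333 = 0.71283; r = 45.466°.
D_min = 2·71.843° − 6·45.466° + 360° = 230.891°.

230.9°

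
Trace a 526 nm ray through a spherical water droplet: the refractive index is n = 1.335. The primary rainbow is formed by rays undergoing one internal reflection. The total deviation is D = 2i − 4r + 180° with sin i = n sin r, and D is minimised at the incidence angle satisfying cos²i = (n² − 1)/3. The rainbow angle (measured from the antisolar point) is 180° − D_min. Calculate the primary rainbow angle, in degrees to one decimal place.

41.8°

cos²i = (1.78222 − 1)/3 = 0.26074; i = arccos(0.51063) = 59.294°.
sin r = sin 59.294°/1.335 = 0.64405; r = 40.094°.
D_min = 2·59.294° − 4·40.094° + 180° = 138.212°.
Rainbow angle = 180° − D_min = 41.788°.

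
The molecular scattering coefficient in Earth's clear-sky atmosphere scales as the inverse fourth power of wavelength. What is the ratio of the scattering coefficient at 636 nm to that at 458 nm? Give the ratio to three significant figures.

Rayleigh scattering ∝ λ⁻⁴, so the ratio of coefficients is the inverse fourth power of the wavelength ratio.
σ(636)/σ(458) = (458/636)⁴ = (0.7201)⁴ = 0.2689.

0.269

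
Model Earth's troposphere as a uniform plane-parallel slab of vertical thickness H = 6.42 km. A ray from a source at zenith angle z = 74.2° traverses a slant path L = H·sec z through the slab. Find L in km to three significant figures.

sec z = 1/cos 74.2° = 3.6727.
L = 6.42 × 3.6727 = 23.579 km.

23.6 km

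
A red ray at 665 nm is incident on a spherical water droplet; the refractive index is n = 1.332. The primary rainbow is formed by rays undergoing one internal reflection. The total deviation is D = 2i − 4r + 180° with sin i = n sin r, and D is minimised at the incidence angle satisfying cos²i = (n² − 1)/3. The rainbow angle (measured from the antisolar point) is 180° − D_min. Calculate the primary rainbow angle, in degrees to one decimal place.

cos²i = (1.77422 − 1)/3 = 0.25807; i = arccos(0.50801) = 59.469°.
sin r = sin 59.469°/1.332 = 0.64666; r = 40.290°.
D_min = 2·59.469° − 4·40.290° + 180° = 137.776°.
Rainbow angle = 180° − D_min = 42.224°.

42.2°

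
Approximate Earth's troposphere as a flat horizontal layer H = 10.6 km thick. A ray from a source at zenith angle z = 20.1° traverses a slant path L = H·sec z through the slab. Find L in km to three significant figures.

sec z = 1/cos 20.1° = 1.0649.
L = 10.6 × 1.0649 = 11.287 km.

11.3 km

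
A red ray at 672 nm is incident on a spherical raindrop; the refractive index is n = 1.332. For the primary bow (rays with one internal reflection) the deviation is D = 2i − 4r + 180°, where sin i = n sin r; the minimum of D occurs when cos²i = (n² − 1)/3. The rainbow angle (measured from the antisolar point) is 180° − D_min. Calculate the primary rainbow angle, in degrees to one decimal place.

cos²i = (1.77422 − 1)/3 = 0.25807; i = arccos(0.50801) = 59.469°.
sin r = sin 59.469°/1.332 = 0.64666; r = 40.290°.
D_min = 2·59.469° − 4·40.290° + 180° = 137.776°.
Rainbow angle = 180° − D_min = 42.224°.

42.2°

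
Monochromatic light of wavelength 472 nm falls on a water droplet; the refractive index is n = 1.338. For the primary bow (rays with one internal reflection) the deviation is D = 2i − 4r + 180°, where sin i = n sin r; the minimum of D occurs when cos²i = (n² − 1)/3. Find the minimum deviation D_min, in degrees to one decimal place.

cos²i = (1.79024 − 1)/3 = 0.26341; i = arccos(0.51324) = 59.120°.
sin r = sin 59.120°/1.338 = 0.64144; r = 39.899°.
D_min = 2·59.120° − 4·39.899° + 180° = 138.643°.

138.6°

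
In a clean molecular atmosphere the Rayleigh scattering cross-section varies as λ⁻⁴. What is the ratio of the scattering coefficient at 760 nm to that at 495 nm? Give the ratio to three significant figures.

Rayleigh scattering ∝ λ⁻⁴, so the ratio of coefficients is the inverse fourth power of the wavelength ratio.
σ(760)/σ(495) = (495/760)⁴ = (0.6513)⁴ = 0.18.

0.180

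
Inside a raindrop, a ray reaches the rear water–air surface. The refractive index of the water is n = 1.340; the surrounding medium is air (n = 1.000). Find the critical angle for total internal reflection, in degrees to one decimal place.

48.3°

sin θ_c = n_air / n = 1.000 / 1.340 = 0.7463.
θ_c = arcsin(0.7463) = 48.27°.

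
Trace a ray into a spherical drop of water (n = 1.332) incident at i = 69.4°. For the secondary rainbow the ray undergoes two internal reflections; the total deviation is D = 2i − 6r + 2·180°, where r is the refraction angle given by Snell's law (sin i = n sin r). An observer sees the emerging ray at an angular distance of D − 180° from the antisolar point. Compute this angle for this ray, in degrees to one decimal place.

50.9°

sin r = sin 69.4° / 1.332 = 0.9361/1.332 = 0.7027; r = 44.65°.
D = 2·69.4° − 6·44.65° + 2·180° = 138.80° − 267.89° + 360° = 230.91°.
Angle from antisolar point = D − 180° = 50.91°.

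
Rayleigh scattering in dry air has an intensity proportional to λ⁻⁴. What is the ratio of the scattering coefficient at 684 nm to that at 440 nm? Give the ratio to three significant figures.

Rayleigh scattering ∝ λ⁻⁴, so the ratio of coefficients is the inverse fourth power of the wavelength ratio.
σ(684)/σ(440) = (440/684)⁴ = (0.6433)⁴ = 0.1712.

0.171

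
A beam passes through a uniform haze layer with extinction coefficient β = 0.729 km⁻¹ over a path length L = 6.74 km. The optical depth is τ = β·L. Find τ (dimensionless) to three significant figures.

4.91

τ = β·L = 0.729 × 6.74 = 4.9135.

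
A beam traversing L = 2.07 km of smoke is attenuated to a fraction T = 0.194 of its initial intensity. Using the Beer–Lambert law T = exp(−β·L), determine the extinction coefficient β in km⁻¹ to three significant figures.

0.792 km⁻¹

Beer–Lambert: T = exp(−βL) ⇒ β = −ln(T)/L = −ln(0.194)/2.07 = 1.6399/2.07 = 0.7922 km⁻¹.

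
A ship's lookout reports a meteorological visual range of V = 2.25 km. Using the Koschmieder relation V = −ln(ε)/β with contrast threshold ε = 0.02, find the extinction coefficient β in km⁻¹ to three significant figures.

β = −ln(0.02) / V = 3.912 / 2.25 = 1.7387 km⁻¹.

1.74 km⁻¹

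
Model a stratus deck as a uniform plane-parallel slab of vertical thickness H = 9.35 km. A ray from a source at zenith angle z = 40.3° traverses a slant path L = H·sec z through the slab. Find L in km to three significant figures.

12.3 km

sec z = 1/cos 40.3° = 1.3112.
L = 9.35 × 1.3112 = 12.260 km.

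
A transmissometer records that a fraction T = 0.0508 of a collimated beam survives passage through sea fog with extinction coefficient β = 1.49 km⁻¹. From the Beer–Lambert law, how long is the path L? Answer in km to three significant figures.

2.00 km

Beer–Lambert: T = exp(−βL) ⇒ L = −ln(T)/β = −ln(0.0508)/1.49 = 2.9799/1.49 = 2 km.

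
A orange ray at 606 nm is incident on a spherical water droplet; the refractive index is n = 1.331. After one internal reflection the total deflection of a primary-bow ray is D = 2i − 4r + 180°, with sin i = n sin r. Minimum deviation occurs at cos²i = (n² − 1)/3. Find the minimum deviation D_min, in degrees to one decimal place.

cos²i = (1.77156 − 1)/3 = 0.25719; i = arccos(0.50714) = 59.527°.
sin r = sin 59.527°/1.331 = 0.64753; r = 40.356°.
D_min = 2·59.527° − 4·40.356° + 180° = 137.630°.

137.6°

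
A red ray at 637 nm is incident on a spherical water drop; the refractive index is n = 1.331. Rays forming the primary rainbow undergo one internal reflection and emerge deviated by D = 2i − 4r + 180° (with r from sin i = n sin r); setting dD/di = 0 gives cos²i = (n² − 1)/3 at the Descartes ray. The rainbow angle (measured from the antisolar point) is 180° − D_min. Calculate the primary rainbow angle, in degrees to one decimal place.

cos²i = (1.77156 − 1)/3 = 0.25719; i = arccos(0.50714) = 59.527°.
sin r = sin 59.527°/1.331 = 0.64753; r = 40.356°.
D_min = 2·59.527° − 4·40.356° + 180° = 137.630°.
Rainbow angle = 180° − D_min = 42.370°.

42.4°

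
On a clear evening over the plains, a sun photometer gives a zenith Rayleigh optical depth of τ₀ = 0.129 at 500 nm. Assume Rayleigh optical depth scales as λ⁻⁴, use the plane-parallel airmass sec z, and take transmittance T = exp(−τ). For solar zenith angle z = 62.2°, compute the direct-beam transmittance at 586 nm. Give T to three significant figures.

sec 62.2° = 2.1441.
τ = 0.129 × (500/586)⁴ × 2.1441 = 0.129 × 0.5300 × 2.1441 = 0.1466.
T = exp(−0.1466) = 0.8636.

0.864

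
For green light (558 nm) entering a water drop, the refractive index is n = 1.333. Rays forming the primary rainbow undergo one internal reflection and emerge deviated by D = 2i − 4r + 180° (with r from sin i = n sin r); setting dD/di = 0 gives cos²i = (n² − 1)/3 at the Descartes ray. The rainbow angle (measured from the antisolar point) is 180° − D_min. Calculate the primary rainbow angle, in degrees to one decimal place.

42.1°

cos²i = (1.77689 − 1)/3 = 0.25896; i = arccos(0.50888) = 59.410°.
sin r = sin 59.410°/1.333 = 0.64579; r = 40.225°.
D_min = 2·59.410° − 4·40.225° + 180° = 137.922°.
Rainbow angle = 180° − D_min = 42.078°.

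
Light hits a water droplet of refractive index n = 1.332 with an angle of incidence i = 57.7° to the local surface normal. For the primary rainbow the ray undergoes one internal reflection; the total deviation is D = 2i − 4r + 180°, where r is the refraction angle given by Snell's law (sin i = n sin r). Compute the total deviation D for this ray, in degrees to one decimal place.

137.8°

sin r = sin 57.7° / 1.332 = 0.8453/1.332 = 0.6346; r = 39.39°.
D = 2·57.7° − 4·39.39° + 180° = 115.40° − 157.56° + 180° = 137.84°.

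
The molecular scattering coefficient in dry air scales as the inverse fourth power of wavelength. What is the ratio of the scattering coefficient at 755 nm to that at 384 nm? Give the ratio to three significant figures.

0.0669

Rayleigh scattering ∝ λ⁻⁴, so the ratio of coefficients is the inverse fourth power of the wavelength ratio.
σ(755)/σ(384) = (384/755)⁴ = (0.5086)⁴ = 0.06692.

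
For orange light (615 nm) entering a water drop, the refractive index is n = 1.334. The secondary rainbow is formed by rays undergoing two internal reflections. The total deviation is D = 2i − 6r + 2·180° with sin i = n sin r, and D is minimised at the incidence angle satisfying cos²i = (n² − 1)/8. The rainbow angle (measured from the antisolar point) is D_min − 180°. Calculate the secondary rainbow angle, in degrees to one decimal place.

51.2°

cos²i = (1.77956 − 1)/8 = 0.09744; i = arccos(0.31216) = 71.810°.
sin r = sin 71.810°/1.334 = 0.71217; r = 45.411°.
D_min = 2·71.810° − 6·45.411° + 360° = 231.153°.
Rainbow angle = D_min − 180° = 51.153°.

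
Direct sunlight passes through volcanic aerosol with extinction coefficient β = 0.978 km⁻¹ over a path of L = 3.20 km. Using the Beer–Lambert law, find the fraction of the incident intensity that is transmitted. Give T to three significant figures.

τ = β·L = 0.978 × 3.20 = 3.1296.
T = exp(−3.1296) = 0.0437.

0.0437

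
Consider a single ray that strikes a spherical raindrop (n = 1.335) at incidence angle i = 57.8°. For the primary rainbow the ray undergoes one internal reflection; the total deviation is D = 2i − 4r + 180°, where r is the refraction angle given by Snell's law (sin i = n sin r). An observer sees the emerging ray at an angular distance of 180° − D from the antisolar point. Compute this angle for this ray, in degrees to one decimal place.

sin r = sin 57.8° / 1.335 = 0.8462/1.335 = 0.6339; r = 39.33°.
D = 2·57.8° − 4·39.33° + 180° = 115.60° − 157.34° + 180° = 138.26°.
Angle from antisolar point = 180° − D = 41.74°.

41.7°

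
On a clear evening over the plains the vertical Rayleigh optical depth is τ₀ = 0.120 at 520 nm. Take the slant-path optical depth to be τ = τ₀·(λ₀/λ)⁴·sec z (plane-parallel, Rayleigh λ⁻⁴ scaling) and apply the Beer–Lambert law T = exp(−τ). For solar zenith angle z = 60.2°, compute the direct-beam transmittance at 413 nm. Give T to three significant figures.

sec 60.2° = 2.0122.
τ = 0.120 × (520/413)⁴ × 2.0122 = 0.120 × 2.5131 × 2.0122 = 0.6068.
T = exp(−0.6068) = 0.5451.

0.545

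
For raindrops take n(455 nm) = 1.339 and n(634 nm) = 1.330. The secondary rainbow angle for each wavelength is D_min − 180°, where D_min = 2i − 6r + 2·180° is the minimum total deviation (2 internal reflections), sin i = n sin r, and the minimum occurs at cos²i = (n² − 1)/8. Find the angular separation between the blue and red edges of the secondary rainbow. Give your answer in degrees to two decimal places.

At 455 nm (n = 1.339): cos²i = 0.09912 → i = 71.650°, r = 45.141°, D_min = 232.451°, rainbow angle = 52.451°.
At 634 nm (n = 1.330): cos²i = 0.09611 → i = 71.940°, r = 45.630°, D_min = 230.101°, rainbow angle = 50.101°.
Angular width = |52.451° − 50.101°| = 2.350°.

2.35°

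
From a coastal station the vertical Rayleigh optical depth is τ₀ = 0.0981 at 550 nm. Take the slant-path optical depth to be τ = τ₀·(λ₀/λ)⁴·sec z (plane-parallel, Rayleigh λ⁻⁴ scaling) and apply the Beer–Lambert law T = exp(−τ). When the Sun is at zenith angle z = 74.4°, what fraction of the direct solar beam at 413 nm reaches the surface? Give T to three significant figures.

0.317

sec 74.4° = 3.7186.
τ = 0.0981 × (550/413)⁴ × 3.7186 = 0.0981 × 3.1452 × 3.7186 = 1.1474.
T = exp(−1.1474) = 0.3175.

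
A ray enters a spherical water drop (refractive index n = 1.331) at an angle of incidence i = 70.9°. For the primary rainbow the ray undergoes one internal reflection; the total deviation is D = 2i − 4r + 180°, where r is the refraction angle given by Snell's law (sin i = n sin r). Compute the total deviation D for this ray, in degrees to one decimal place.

140.9°

sin r = sin 70.9° / 1.331 = 0.9449/1.331 = 0.7100; r = 45.23°.
D = 2·70.9° − 4·45.23° + 180° = 141.80° − 180.92° + 180° = 140.88°.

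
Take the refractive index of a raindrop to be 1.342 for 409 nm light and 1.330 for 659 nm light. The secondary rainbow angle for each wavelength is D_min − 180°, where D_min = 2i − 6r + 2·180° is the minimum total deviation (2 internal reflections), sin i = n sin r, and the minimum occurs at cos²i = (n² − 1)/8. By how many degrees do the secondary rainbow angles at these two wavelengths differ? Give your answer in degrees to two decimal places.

3.12°

At 409 nm (n = 1.342): cos²i = 0.10012 → i = 71.554°, r = 44.981°, D_min = 233.222°, rainbow angle = 53.222°.
At 659 nm (n = 1.330): cos²i = 0.09611 → i = 71.940°, r = 45.630°, D_min = 230.101°, rainbow angle = 50.101°.
Angular width = |53.222° − 50.101°| = 3.121°.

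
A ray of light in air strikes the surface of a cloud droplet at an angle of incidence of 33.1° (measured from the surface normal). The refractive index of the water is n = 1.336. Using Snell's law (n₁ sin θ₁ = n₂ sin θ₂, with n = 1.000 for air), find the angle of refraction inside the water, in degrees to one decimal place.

Snell: sin θ_r = sin θ_i / n = sin 33.1° / 1.336 = 0.5461 / 1.336 = 0.4088.
θ_r = arcsin(0.4088) = 24.13°.

24.1°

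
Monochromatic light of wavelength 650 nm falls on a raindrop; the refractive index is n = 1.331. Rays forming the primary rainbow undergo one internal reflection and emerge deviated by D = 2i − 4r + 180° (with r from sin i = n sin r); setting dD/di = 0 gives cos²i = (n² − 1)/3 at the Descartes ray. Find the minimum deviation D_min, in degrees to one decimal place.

137.6°

cos²i = (1.77156 − 1)/3 = 0.25719; i = arccos(0.50714) = 59.527°.
sin r = sin 59.527°/1.331 = 0.64753; r = 40.356°.
D_min = 2·59.527° − 4·40.356° + 180° = 137.630°.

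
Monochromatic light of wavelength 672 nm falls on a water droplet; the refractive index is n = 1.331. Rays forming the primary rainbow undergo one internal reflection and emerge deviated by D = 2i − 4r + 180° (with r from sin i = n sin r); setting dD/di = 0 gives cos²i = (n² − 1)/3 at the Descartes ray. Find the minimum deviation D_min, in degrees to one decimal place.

137.6°

cos²i = (1.77156 − 1)/3 = 0.25719; i = arccos(0.50714) = 59.527°.
sin r = sin 59.527°/1.331 = 0.64753; r = 40.356°.
D_min = 2·59.527° − 4·40.356° + 180° = 137.630°.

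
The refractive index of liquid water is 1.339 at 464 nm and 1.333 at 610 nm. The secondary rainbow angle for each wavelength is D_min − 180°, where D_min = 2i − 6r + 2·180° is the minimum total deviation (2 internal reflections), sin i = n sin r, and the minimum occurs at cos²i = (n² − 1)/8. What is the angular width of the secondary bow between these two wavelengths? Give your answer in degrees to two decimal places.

1.56°

At 464 nm (n = 1.339): cos²i = 0.09912 → i = 71.650°, r = 45.141°, D_min = 232.451°, rainbow angle = 52.451°.
At 610 nm (n = 1.333): cos²i = 0.09711 → i = 71.843°, r = 45.466°, D_min = 230.891°, rainbow angle = 50.891°.
Angular width = |52.451° − 50.891°| = 1.560°.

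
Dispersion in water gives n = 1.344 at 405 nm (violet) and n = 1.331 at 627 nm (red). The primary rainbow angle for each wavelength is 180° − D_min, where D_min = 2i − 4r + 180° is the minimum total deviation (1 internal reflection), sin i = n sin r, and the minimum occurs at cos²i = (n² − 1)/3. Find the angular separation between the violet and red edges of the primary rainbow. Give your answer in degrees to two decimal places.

At 405 nm (n = 1.344): cos²i = 0.26878 → i = 58.772°, r = 39.512°, D_min = 139.495°, rainbow angle = 40.505°.
At 627 nm (n = 1.331): cos²i = 0.25719 → i = 59.527°, r = 40.356°, D_min = 137.630°, rainbow angle = 42.370°.
Angular width = |40.505° − 42.370°| = 1.865°.

1.86°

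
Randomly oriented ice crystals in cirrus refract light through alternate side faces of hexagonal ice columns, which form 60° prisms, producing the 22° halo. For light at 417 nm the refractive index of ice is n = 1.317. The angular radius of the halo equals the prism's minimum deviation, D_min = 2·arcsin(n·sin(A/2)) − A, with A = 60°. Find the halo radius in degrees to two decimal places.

n·sin(A/2) = 1.317 × sin 30° = 1.317 × 0.5000 = 0.6585.
D_min = 2·arcsin(0.6585) − 60° = 2 × 41.186° − 60° = 22.371°.

22.37°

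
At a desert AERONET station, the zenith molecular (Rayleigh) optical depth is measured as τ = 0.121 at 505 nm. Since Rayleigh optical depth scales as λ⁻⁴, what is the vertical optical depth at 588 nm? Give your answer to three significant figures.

0.0658

τ(588 nm) = τ(505 nm) × (505/588)⁴ = 0.121 × (0.8588)⁴ = 0.121 × 0.5441 = 0.0658.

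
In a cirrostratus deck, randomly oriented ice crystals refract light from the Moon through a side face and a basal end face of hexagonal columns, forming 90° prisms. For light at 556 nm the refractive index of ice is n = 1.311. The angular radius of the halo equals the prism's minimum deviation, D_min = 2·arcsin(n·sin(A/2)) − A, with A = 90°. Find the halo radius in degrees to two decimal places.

n·sin(A/2) = 1.311 × sin 45° = 1.311 × 0.7071 = 0.9270.
D_min = 2·arcsin(0.9270) − 90° = 2 × 67.974° − 90° = 45.949°.

45.95°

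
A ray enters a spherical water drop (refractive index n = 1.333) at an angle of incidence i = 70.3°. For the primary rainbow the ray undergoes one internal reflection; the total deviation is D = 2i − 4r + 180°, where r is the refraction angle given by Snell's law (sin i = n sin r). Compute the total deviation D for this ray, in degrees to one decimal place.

sin r = sin 70.3° / 1.333 = 0.9415/1.333 = 0.7063; r = 44.93°.
D = 2·70.3° − 4·44.93° + 180° = 140.60° − 179.73° + 180° = 140.87°.

140.9°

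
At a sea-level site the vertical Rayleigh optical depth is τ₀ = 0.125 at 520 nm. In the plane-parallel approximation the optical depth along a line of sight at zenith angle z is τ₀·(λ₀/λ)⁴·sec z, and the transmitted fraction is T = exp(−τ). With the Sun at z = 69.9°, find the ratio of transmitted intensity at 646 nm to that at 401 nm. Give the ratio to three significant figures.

2.40

Airmass: sec 69.9° = 2.9099.
τ(646 nm) = 0.125 × (520/646)⁴ × 2.9099 = 0.125 × 0.4198 × 2.9099 = 0.1527.
τ(401 nm) = 0.125 × (520/401)⁴ × 2.9099 = 0.125 × 2.8277 × 2.9099 = 1.0285.
T(646)/T(401) = exp(τ_B − τ_A) = exp(0.8758) = 2.4008.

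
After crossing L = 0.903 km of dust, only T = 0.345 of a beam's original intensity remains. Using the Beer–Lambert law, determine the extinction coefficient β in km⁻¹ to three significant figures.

1.18 km⁻¹

Beer–Lambert: T = exp(−βL) ⇒ β = −ln(T)/L = −ln(0.345)/0.903 = 1.0642/0.903 = 1.179 km⁻¹.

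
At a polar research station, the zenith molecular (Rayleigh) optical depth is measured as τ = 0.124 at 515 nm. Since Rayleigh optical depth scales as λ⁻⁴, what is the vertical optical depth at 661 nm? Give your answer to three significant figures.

0.0457

τ(661 nm) = τ(515 nm) × (515/661)⁴ = 0.124 × (0.7791)⁴ = 0.124 × 0.3685 = 0.0457.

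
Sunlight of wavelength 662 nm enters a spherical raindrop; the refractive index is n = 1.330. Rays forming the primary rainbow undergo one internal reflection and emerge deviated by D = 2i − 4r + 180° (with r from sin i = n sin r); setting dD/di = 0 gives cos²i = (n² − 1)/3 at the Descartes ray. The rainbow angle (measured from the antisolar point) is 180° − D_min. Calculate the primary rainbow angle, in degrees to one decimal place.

cos²i = (1.76890 − 1)/3 = 0.25630; i = arccos(0.50626) = 59.585°.
sin r = sin 59.585°/1.330 = 0.64841; r = 40.422°.
D_min = 2·59.585° − 4·40.422° + 180° = 137.484°.
Rainbow angle = 180° − D_min = 42.516°.

42.5°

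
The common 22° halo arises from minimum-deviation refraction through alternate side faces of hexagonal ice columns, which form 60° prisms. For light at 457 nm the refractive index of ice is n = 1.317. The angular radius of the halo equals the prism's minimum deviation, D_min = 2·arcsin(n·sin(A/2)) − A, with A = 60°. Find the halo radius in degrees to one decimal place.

n·sin(A/2) = 1.317 × sin 30° = 1.317 × 0.5000 = 0.6585.
D_min = 2·arcsin(0.6585) − 60° = 2 × 41.186° − 60° = 22.371°.

22.4°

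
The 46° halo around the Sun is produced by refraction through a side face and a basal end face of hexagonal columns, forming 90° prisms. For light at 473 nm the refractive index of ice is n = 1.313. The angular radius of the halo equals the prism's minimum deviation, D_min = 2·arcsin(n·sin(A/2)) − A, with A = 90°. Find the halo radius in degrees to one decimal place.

n·sin(A/2) = 1.313 × sin 45° = 1.313 × 0.7071 = 0.9284.
D_min = 2·arcsin(0.9284) − 90° = 2 × 68.192° − 90° = 46.383°.

46.4°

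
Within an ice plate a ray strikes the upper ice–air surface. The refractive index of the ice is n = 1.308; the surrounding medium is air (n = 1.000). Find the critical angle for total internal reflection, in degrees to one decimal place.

49.9°

sin θ_c = n_air / n = 1.000 / 1.308 = 0.7645.
θ_c = arcsin(0.7645) = 49.86°.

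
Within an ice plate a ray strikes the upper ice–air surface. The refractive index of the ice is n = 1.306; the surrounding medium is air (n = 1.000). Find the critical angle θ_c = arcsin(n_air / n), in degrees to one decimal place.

50.0°

sin θ_c = n_air / n = 1.000 / 1.306 = 0.7657.
θ_c = arcsin(0.7657) = 49.97°.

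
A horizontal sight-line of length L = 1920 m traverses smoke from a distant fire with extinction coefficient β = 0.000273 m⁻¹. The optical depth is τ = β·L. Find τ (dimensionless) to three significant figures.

0.524

τ = β·L = 0.000273 × 1920 = 0.5242.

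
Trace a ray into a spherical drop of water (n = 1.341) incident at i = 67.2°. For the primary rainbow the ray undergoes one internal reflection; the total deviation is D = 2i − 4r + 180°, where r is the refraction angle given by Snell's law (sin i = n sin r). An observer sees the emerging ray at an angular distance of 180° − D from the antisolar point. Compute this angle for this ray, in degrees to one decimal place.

sin r = sin 67.2° / 1.341 = 0.9219/1.341 = 0.6874; r = 43.43°.
D = 2·67.2° − 4·43.43° + 180° = 134.40° − 173.71° + 180° = 140.69°.
Angle from antisolar point = 180° − D = 39.31°.

39.3°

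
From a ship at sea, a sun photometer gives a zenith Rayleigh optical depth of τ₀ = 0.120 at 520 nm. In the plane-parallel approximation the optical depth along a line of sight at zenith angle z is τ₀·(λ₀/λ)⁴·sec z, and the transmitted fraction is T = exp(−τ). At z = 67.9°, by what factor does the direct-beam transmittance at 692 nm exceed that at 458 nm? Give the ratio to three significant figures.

1.53

Airmass: sec 67.9° = 2.6580.
τ(692 nm) = 0.120 × (520/692)⁴ × 2.6580 = 0.120 × 0.3189 × 2.6580 = 0.1017.
τ(458 nm) = 0.120 × (520/458)⁴ × 2.6580 = 0.120 × 1.6617 × 2.6580 = 0.5300.
T(692)/T(458) = exp(τ_B − τ_A) = exp(0.4283) = 1.5347.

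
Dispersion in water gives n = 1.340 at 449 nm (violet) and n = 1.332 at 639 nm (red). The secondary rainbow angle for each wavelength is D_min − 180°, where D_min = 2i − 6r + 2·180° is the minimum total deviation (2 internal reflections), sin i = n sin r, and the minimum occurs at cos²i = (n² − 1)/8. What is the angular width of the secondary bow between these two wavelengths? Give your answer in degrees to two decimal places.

At 449 nm (n = 1.340): cos²i = 0.09945 → i = 71.618°, r = 45.088°, D_min = 232.709°, rainbow angle = 52.709°.
At 639 nm (n = 1.332): cos²i = 0.09678 → i = 71.875°, r = 45.520°, D_min = 230.628°, rainbow angle = 50.628°.
Angular width = |52.709° − 50.628°| = 2.080°.

2.08°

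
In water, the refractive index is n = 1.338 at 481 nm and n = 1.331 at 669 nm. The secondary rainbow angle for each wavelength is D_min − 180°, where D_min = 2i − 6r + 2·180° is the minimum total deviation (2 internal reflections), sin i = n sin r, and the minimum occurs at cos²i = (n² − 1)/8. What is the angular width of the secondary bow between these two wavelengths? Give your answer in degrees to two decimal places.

At 481 nm (n = 1.338): cos²i = 0.09878 → i = 71.682°, r = 45.195°, D_min = 232.193°, rainbow angle = 52.193°.
At 669 nm (n = 1.331): cos²i = 0.09645 → i = 71.907°, r = 45.575°, D_min = 230.365°, rainbow angle = 50.365°.
Angular width = |52.193° − 50.365°| = 1.828°.

1.83°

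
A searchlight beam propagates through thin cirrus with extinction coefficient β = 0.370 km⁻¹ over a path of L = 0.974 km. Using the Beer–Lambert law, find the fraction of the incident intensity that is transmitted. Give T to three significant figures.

τ = β·L = 0.370 × 0.974 = 0.3604.
T = exp(−0.3604) = 0.6974.

0.697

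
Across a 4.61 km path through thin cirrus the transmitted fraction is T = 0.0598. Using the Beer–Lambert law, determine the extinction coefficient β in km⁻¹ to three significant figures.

0.611 km⁻¹

Beer–Lambert: T = exp(−βL) ⇒ β = −ln(T)/L = −ln(0.0598)/4.61 = 2.8167/4.61 = 0.611 km⁻¹.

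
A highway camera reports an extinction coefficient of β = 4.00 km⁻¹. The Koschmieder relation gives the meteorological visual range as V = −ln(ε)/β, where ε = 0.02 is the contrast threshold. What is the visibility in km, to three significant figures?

0.978 km

V = −ln(0.02) / 4.00 = 3.912 / 4.00 = 0.9780 km.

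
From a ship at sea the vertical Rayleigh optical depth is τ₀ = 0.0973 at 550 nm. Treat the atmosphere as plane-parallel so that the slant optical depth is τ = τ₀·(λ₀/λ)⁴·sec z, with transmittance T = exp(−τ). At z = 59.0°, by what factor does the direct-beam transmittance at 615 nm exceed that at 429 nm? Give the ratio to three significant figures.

Airmass: sec 59.0° = 1.9416.
τ(615 nm) = 0.0973 × (550/615)⁴ × 1.9416 = 0.0973 × 0.6397 × 1.9416 = 0.1208.
τ(429 nm) = 0.0973 × (550/429)⁴ × 1.9416 = 0.0973 × 2.7016 × 1.9416 = 0.5104.
T(615)/T(429) = exp(τ_B − τ_A) = exp(0.3895) = 1.4763.

1.48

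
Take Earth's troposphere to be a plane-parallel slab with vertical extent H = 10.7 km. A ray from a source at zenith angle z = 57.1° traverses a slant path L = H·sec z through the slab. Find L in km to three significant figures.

19.7 km

sec z = 1/cos 57.1° = 1.8410.
L = 10.7 × 1.8410 = 19.699 km.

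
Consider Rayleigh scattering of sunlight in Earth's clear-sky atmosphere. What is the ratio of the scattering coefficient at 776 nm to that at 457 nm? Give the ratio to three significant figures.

Rayleigh scattering ∝ λ⁻⁴, so the ratio of coefficients is the inverse fourth power of the wavelength ratio.
σ(776)/σ(457) = (457/776)⁴ = (0.5889)⁴ = 0.1203.

0.120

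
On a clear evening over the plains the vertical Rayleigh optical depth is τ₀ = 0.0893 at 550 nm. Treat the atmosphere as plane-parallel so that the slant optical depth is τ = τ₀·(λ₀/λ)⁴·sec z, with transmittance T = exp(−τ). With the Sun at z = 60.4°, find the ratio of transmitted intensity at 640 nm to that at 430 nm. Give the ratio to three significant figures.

1.47

Airmass: sec 60.4° = 2.0245.
τ(640 nm) = 0.0893 × (550/640)⁴ × 2.0245 = 0.0893 × 0.5454 × 2.0245 = 0.0986.
τ(430 nm) = 0.0893 × (550/430)⁴ × 2.0245 = 0.0893 × 2.6766 × 2.0245 = 0.4839.
T(640)/T(430) = exp(τ_B − τ_A) = exp(0.3853) = 1.4700.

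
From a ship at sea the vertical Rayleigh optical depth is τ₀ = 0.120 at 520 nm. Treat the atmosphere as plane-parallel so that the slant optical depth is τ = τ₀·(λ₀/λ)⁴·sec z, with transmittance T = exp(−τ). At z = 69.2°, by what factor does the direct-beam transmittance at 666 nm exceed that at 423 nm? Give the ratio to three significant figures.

Airmass: sec 69.2° = 2.8161.
τ(666 nm) = 0.120 × (520/666)⁴ × 2.8161 = 0.120 × 0.3716 × 2.8161 = 0.1256.
τ(423 nm) = 0.120 × (520/423)⁴ × 2.8161 = 0.120 × 2.2838 × 2.8161 = 0.7717.
T(666)/T(423) = exp(τ_B − τ_A) = exp(0.6462) = 1.9082.

1.91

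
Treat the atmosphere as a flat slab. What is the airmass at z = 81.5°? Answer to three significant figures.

X = sec z = 1/cos 81.5° = 1/0.1478 = 6.7655.

6.77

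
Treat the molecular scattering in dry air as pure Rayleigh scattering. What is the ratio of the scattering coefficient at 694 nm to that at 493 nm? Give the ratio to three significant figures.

Rayleigh scattering ∝ λ⁻⁴, so the ratio of coefficients is the inverse fourth power of the wavelength ratio.
σ(694)/σ(493) = (493/694)⁴ = (0.7104)⁴ = 0.2547.

0.255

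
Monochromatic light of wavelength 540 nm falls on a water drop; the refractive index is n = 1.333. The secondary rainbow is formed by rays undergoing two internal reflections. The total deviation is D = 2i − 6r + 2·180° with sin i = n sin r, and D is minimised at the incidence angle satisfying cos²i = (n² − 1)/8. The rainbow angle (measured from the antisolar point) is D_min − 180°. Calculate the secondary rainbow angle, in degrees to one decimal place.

cos²i = (1.77689 − 1)/8 = 0.09711; i = arccos(0.31163) = 71.843°.
sin r = sin 71.843°/1.333 = 0.71283; r = 45.466°.
D_min = 2·71.843° − 6·45.466° + 360° = 230.891°.
Rainbow angle = D_min − 180° = 50.891°.

50.9°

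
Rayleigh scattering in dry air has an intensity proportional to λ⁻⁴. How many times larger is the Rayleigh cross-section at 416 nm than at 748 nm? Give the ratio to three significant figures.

Rayleigh scattering ∝ λ⁻⁴, so the ratio of coefficients is the inverse fourth power of the wavelength ratio.
σ(416)/σ(748) = (748/416)⁴ = (1.7981)⁴ = 10.45.

10.5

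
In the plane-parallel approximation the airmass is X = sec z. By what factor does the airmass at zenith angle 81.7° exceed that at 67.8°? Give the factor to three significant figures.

2.62

X(81.7°)/X(67.8°) = sec 81.7° / sec 67.8° = cos 67.8° / cos 81.7° = 0.3778/0.1444 = 2.6174.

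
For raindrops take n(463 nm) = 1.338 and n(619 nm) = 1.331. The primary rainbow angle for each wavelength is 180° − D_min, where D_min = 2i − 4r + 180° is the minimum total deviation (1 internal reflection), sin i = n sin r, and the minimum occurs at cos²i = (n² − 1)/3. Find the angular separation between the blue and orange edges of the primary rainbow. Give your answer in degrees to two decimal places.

At 463 nm (n = 1.338): cos²i = 0.26341 → i = 59.120°, r = 39.899°, D_min = 138.643°, rainbow angle = 41.357°.
At 619 nm (n = 1.331): cos²i = 0.25719 → i = 59.527°, r = 40.356°, D_min = 137.630°, rainbow angle = 42.370°.
Angular width = |41.357° − 42.370°| = 1.013°.

1.01°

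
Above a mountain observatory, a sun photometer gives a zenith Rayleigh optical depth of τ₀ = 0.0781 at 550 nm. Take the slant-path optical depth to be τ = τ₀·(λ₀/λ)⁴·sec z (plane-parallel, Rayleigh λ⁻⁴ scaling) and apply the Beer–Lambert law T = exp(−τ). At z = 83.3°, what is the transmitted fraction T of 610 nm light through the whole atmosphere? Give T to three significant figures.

0.642

sec 83.3° = 8.5711.
τ = 0.0781 × (550/610)⁴ × 8.5711 = 0.0781 × 0.6609 × 8.5711 = 0.4424.
T = exp(−0.4424) = 0.6425.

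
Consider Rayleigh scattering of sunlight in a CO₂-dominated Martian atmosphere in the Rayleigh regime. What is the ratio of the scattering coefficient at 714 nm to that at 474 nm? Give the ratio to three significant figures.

Rayleigh scattering ∝ λ⁻⁴, so the ratio of coefficients is the inverse fourth power of the wavelength ratio.
σ(714)/σ(474) = (474/714)⁴ = (0.6639)⁴ = 0.1942.

0.194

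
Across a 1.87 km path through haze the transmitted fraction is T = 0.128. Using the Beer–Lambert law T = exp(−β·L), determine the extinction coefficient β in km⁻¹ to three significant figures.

Beer–Lambert: T = exp(−βL) ⇒ β = −ln(T)/L = −ln(0.128)/1.87 = 2.0557/1.87 = 1.099 km⁻¹.

1.10 km⁻¹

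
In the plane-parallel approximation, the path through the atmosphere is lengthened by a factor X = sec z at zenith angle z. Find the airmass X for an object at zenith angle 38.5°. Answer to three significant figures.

1.28

X = sec z = 1/cos 38.5° = 1/0.7826 = 1.2778.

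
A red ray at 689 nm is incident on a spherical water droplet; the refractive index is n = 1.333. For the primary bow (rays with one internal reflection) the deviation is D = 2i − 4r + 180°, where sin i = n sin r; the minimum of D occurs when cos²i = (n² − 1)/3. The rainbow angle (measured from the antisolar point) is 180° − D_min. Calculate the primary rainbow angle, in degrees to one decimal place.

42.1°

cos²i = (1.77689 − 1)/3 = 0.25896; i = arccos(0.50888) = 59.410°.
sin r = sin 59.410°/1.333 = 0.64579; r = 40.225°.
D_min = 2·59.410° − 4·40.225° + 180° = 137.922°.
Rainbow angle = 180° − D_min = 42.078°.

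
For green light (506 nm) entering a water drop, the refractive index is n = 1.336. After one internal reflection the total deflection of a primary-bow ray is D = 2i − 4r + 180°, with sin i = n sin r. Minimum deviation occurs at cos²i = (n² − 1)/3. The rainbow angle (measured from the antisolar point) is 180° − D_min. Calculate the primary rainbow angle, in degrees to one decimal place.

cos²i = (1.78490 − 1)/3 = 0.26163; i = arccos(0.51150) = 59.236°.
sin r = sin 59.236°/1.336 = 0.64318; r = 40.029°.
D_min = 2·59.236° − 4·40.029° + 180° = 138.356°.
Rainbow angle = 180° − D_min = 41.644°.

41.6°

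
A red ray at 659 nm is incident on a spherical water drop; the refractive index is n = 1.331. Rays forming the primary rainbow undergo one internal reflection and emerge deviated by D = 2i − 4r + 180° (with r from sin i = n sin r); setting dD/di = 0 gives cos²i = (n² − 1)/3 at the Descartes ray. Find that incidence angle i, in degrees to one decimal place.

59.5°

cos²i = (1.331² − 1)/3 = (1.77156 − 1)/3 = 0.25719.
cos i = 0.50714, so i = 59.527°.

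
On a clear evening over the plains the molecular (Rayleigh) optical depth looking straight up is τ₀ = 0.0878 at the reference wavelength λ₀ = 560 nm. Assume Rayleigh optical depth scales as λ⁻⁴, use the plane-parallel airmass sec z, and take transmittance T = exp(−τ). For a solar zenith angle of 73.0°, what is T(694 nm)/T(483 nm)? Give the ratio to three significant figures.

1.51

Airmass: sec 73.0° = 3.4203.
τ(694 nm) = 0.0878 × (560/694)⁴ × 3.4203 = 0.0878 × 0.4239 × 3.4203 = 0.1273.
τ(483 nm) = 0.0878 × (560/483)⁴ × 3.4203 = 0.0878 × 1.8070 × 3.4203 = 0.5427.
T(694)/T(483) = exp(τ_B − τ_A) = exp(0.4153) = 1.5149.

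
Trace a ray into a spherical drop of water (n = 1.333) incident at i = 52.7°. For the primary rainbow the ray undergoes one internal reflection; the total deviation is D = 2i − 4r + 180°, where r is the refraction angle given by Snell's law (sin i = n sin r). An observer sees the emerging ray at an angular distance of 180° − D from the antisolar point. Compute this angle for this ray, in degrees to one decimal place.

41.2°

sin r = sin 52.7° / 1.333 = 0.7955/1.333 = 0.5968; r = 36.64°.
D = 2·52.7° − 4·36.64° + 180° = 105.40° − 146.55° + 180° = 138.85°.
Angle from antisolar point = 180° − D = 41.15°.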